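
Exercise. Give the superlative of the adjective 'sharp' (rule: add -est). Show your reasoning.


Apply superlative formation (add -est): 'sharp' -> 'sharpest'.

sharpest


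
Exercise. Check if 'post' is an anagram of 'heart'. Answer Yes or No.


Sorted letters of 'post': 'opst'
Sorted letters of 'heart': 'aehrt'
They do not match.

No


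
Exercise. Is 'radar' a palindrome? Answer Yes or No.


Forward: 'radar'
Reversed: 'radar'
They are identical.

Yes


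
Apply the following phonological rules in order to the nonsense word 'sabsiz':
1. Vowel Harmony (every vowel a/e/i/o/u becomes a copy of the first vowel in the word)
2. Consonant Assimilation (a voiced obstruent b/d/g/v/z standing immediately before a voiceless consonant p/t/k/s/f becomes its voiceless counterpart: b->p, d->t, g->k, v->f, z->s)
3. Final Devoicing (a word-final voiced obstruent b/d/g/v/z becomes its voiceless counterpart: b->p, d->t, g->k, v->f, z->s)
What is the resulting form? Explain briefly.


Starting form: 'sabsiz'
Rule 1: Vowel Harmony: all vowels become 'a' (matching first vowel). 'sabsiz' -> 'sabsaz'
Rule 2: Consonant Assimilation: voiced obstruent before voiceless consonant becomes voiceless ('bs' -> 'ps'). 'sabsaz' -> 'sapsaz'
Rule 3: Final Devoicing: word-final voiced obstruent 'z' becomes voiceless 's'. 'sapsaz' -> 'sapsas'
Final form: 'sapsas'

sapsas


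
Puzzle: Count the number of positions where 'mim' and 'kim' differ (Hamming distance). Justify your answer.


Alignment:
Position 1: 'm' vs 'k' = DIFFER
Position 2: 'i' vs 'i' = match
Position 3: 'm' vs 'm' = match
Total differences: 1

1


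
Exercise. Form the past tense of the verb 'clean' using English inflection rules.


Apply rule: Add -ed. 'clean' becomes 'cleaned'.

cleaned


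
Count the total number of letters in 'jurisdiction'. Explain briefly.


Spell out 'jurisdiction' and number each letter: j(1), u(2), r(3), i(4), s(5), d(6), i(7), c(8), t(9), i(10), o(11), n(12). Total: 12 letters.

12


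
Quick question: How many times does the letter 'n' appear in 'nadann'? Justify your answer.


Letter 'n' in 'nadann': found at position(s) 1, 5, 6 = 3 occurrence(s).

3


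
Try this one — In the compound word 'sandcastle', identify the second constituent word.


Split 'sandcastle' into 'sand' + 'castle'. The second part is 'castle'.

castle


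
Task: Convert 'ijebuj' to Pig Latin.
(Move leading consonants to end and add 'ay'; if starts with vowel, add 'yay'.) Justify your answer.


'ijebuj' starts with a vowel, so add 'yay': 'ijebujyay'.

ijebujyay


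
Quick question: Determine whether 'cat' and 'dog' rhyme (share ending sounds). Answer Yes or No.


Rime (stressed vowel + following sounds) of 'cat': -at = /æt/
Rime of 'dog': -og = /ɒg/
/æt/ and /ɒg/ are different ending sounds, so the words do not rhyme.

No


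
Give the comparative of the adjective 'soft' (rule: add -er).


Apply comparative formation (add -er): 'soft' -> 'softer'.

softer


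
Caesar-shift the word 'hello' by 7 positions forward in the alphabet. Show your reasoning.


Shift each letter by 7: h -> o, e -> l, l -> s, l -> s, o -> v. Result: 'olssv'.

olssv


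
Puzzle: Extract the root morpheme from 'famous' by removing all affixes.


Remove suffix '-ous' from 'famous' to get root 'fame'.

fame


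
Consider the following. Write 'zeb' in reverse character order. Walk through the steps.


Reverse 'zeb' character by character: 'bez'.

bez


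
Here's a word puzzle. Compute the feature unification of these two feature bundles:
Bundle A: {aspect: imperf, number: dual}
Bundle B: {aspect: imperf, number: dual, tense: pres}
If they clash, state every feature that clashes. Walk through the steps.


Compare features:
aspect: A=imperf vs B=imperf -> unified: imperf
number: A=dual vs B=dual -> unified: dual
tense: A=_ vs B=pres -> unified: pres
No clashes found.

Unified: {aspect: imperf, number: dual, tense: pres}


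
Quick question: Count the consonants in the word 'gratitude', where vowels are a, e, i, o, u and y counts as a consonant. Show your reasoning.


Consonants in 'gratitude': g, r, t, t, d = 5 consonants.

5


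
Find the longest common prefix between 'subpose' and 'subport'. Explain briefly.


Compare from the start: 5 characters match: 'subpo'. Mismatch at position 6: 's' vs 'r'.

subpo


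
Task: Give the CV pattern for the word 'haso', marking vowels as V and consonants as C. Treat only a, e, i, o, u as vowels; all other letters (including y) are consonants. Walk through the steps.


Letter mapping: h = C, a = V, s = C, o = V.

CVCV


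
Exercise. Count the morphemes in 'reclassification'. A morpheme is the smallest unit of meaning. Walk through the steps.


Decomposition: re- (prefix) + class (root) + -ify (suffix) + -ation (suffix) = 4 morpheme(s)

4 morphemes


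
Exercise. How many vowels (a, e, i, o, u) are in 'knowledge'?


Vowels in 'knowledge': o, e, e = 3 vowels.

3


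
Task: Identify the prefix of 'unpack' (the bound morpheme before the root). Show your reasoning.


The word 'unpack' = 'un' (prefix) + 'pack' (root). The prefix is 'un'.

un


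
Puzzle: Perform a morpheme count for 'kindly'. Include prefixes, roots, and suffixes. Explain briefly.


Decomposition: kind (root) + -ly (suffix) = 2 morpheme(s)

2 morphemes


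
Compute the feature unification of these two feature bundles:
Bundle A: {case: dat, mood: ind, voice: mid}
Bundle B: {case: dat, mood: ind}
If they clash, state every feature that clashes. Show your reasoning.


Compare features:
case: A=dat vs B=dat -> unified: dat
mood: A=ind vs B=ind -> unified: ind
voice: A=mid vs B=_ -> unified: mid
No clashes found.

Unified: {case: dat, mood: ind, voice: mid}


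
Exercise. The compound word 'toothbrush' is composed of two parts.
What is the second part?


Split 'toothbrush' into 'tooth' + 'brush'. The second part is 'brush'.

brush


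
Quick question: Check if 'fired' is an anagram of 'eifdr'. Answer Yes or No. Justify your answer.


Sorted letters of 'fired': 'defir'
Sorted letters of 'eifdr': 'defir'
They match.

Yes


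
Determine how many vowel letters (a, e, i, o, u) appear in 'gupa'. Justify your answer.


Vowels in 'gupa': u, a = 2 vowels.

2


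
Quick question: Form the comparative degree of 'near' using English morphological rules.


Apply comparative formation (add -er): 'near' -> 'nearer'.

nearer


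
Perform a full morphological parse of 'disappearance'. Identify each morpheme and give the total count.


Step 1: Identify prefix: 'dis' (meaning: not/apart)
Step 2: Identify root: 'appear'
Step 3: Identify suffix(es): 'ance'
Decomposition: dis- (prefix: not/apart) + appear (root) + -ance (suffix: state/act)
Total morphemes: 3

3 morphemes (dis- (prefix: not/apart) + appear (root) + -ance (suffix: state/act))


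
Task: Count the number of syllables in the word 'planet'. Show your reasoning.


Break 'planet' into syllables: plan-et -> plan | et = 2 syllables

2 syllables


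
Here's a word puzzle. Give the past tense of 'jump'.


Apply rule: Add -ed. 'jump' becomes 'jumped'.

jumped


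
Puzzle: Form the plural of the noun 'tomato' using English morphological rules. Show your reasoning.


Apply rule: Add -es (consonant + o). 'tomato' becomes 'tomatoes'.

tomatoes


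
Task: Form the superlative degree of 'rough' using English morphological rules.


Apply superlative formation (add -est): 'rough' -> 'roughest'.

roughest


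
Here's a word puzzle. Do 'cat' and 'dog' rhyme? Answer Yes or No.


Rime (stressed vowel + following sounds) of 'cat': -at = /æt/
Rime of 'dog': -og = /ɒg/
/æt/ and /ɒg/ are different ending sounds, so the words do not rhyme.

No


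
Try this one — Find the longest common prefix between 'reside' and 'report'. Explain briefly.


Compare from the start: 2 characters match: 're'. Mismatch at position 3: 's' vs 'p'.

re


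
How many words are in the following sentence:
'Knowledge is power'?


Split into words: Knowledge | is | power = 3 words.

3


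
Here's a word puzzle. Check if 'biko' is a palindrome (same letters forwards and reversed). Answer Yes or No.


Forward: 'biko'
Reversed: 'okib'
They differ.

No


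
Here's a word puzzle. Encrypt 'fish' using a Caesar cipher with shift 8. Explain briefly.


Shift each letter by 8: f -> n, i -> q, s -> a, h -> p. Result: 'nqap'.

nqap


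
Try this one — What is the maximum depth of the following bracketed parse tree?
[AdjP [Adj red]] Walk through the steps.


Count bracket nesting levels:
'[' at pos 0: depth = 1
'[' at pos 6: depth = 2
Maximum depth reached: 2

2


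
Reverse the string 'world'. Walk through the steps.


Reverse 'world' character by character: 'dlrow'.

dlrow


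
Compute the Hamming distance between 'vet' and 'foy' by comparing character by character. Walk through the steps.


Alignment:
Position 1: 'v' vs 'f' = DIFFER
Position 2: 'e' vs 'o' = DIFFER
Position 3: 't' vs 'y' = DIFFER
Total differences: 3

3


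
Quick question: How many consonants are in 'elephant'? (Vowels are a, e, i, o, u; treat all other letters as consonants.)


Consonants in 'elephant': l, p, h, n, t = 5 consonants.

5


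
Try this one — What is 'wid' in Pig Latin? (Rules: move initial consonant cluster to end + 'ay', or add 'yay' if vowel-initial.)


'wid': move consonant cluster 'w' to end and add 'ay': 'idway'.

idway


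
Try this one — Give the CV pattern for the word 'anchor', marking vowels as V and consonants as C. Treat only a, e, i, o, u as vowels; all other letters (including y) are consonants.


Letter mapping: a = V, n = C, c = C, h = C, o = V, r = C.

VCCCVC


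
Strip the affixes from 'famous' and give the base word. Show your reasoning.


Remove suffix '-ous' from 'famous' to get root 'fame'.

fame


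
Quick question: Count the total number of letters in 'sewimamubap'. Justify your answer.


Spell out 'sewimamubap' and number each letter: s(1), e(2), w(3), i(4), m(5), a(6), m(7), u(8), b(9), a(10), p(11). Total: 11 letters.

11


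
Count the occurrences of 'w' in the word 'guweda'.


Letter 'w' in 'guweda': found at position(s) 3 = 1 occurrence(s).

1


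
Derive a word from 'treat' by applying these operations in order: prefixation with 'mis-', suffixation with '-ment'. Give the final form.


Step 1: Add prefix 'mis-' to 'treat' = 'mistreat'
Step 2: Add suffix '-ment' to 'mistreat' = 'mistreatment'

mistreatment


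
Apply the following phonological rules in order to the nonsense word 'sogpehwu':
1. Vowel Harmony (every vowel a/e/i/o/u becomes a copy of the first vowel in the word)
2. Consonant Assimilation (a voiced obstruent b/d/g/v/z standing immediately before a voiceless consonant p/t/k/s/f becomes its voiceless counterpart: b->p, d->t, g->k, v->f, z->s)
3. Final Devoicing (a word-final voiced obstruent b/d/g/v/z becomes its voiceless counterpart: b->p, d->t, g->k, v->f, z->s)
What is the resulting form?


Starting form: 'sogpehwu'
Rule 1: Vowel Harmony: all vowels become 'o' (matching first vowel). 'sogpehwu' -> 'sogpohwo'
Rule 2: Consonant Assimilation: voiced obstruent before voiceless consonant becomes voiceless ('gp' -> 'kp'). 'sogpohwo' -> 'sokpohwo'
Rule 3: Final Devoicing: the word ends in the vowel 'o', not a consonant. No change.
Final form: 'sokpohwo'

sokpohwo


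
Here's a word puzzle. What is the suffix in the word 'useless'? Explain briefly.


The word 'useless' = 'use' (root) + '-less' (suffix). The suffix is '-less'.

less


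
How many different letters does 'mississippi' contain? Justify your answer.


Unique letters in 'mississippi': {i, m, p, s} = 4 distinct letters.

4


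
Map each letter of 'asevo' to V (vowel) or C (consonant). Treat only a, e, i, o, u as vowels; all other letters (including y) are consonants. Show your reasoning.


Letter mapping: a = V, s = C, e = V, v = C, o = V.

VCVCV


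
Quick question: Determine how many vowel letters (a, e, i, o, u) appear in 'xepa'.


Vowels in 'xepa': e, a = 2 vowels.

2


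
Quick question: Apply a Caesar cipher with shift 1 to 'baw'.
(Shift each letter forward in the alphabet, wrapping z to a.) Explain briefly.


Shift each letter by 1: b -> c, a -> b, w -> x. Result: 'cbx'.

cbx


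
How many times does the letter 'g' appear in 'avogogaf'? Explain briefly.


Letter 'g' in 'avogogaf': found at position(s) 4, 6 = 2 occurrence(s).

2


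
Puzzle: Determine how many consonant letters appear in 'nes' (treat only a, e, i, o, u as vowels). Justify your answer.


Consonants in 'nes': n, s = 2 consonants.

2


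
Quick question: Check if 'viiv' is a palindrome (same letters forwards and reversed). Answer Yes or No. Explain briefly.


Forward: 'viiv'
Reversed: 'viiv'
They are identical.

Yes


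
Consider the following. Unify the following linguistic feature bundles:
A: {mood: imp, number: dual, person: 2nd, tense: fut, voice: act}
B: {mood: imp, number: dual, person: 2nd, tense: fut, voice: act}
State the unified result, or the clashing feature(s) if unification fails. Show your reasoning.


Compare features:
mood: A=imp vs B=imp -> unified: imp
number: A=dual vs B=dual -> unified: dual
person: A=2nd vs B=2nd -> unified: 2nd
tense: A=fut vs B=fut -> unified: fut
voice: A=act vs B=act -> unified: act
No clashes found.

Unified: {mood: imp, number: dual, person: 2nd, tense: fut, voice: act}


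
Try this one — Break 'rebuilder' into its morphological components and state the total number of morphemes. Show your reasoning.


Step 1: Identify prefix: 're' (meaning: again)
Step 2: Identify root: 'build'
Step 3: Identify suffix(es): 'er'
Decomposition: re- (prefix: again) + build (root) + -er (suffix: one who)
Total morphemes: 3

3 morphemes (re- (prefix: again) + build (root) + -er (suffix: one who))


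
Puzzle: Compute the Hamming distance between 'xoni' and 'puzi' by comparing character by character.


Alignment:
Position 1: 'x' vs 'p' = DIFFER
Position 2: 'o' vs 'u' = DIFFER
Position 3: 'n' vs 'z' = DIFFER
Position 4: 'i' vs 'i' = match
Total differences: 3

3


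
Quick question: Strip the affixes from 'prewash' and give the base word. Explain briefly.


Remove prefix 'pre' from 'prewash' to get root 'wash'.

wash


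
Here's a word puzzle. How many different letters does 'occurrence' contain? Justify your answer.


Unique letters in 'occurrence': {c, e, n, o, r, u} = 6 distinct letters.

6


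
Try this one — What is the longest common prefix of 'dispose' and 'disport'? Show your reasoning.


Compare from the start: 5 characters match: 'dispo'. Mismatch at position 6: 's' vs 'r'.

dispo


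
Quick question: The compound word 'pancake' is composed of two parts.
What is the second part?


Split 'pancake' into 'pan' + 'cake'. The second part is 'cake'.

cake


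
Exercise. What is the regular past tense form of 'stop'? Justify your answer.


Apply rule: Double final consonant and add -ed. 'stop' becomes 'stopped'.

stopped


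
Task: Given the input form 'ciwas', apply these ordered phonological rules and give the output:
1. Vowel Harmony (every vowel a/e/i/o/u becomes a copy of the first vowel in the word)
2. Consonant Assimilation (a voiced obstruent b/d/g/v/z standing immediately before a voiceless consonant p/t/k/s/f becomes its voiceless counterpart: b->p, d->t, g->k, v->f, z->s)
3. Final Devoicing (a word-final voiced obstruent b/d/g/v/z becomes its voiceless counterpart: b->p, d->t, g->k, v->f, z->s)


Starting form: 'ciwas'
Rule 1: Vowel Harmony: all vowels become 'i' (matching first vowel). 'ciwas' -> 'ciwis'
Rule 2: Consonant Assimilation: no voiced obstruent (b/d/g/v/z) stands immediately before a voiceless consonant (p/t/k/s/f). No change.
Rule 3: Final Devoicing: final consonant 's' is not one of the voiced obstruents b/d/g/v/z. No change.
Final form: 'ciwis'

ciwis


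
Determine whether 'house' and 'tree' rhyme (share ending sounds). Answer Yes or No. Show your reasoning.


Rime (stressed vowel + following sounds) of 'house': -ouse = /aʊs/
Rime of 'tree': -ee = /iː/
/aʊs/ and /iː/ are different ending sounds, so the words do not rhyme.

No


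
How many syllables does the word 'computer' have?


Break 'computer' into syllables: com-pu-ter -> com | pu | ter = 3 syllables

3 syllables


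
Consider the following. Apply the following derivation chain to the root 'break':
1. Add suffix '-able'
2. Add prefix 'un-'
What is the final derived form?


Step 1: Add suffix '-able' to 'break' = 'breakable'
Step 2: Add prefix 'un-' to 'breakable' = 'unbreakable'

unbreakable


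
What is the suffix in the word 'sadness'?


The word 'sadness' = 'sad' (root) + '-ness' (suffix). The suffix is '-ness'.

ness


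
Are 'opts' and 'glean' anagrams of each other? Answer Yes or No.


Sorted letters of 'opts': 'opst'
Sorted letters of 'glean': 'aegln'
They do not match.

No


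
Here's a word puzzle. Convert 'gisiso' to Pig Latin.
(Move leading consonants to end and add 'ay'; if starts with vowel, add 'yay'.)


'gisiso': move consonant cluster 'g' to end and add 'ay': 'isisogay'.

isisogay


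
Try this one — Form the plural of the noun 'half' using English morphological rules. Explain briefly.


Apply rule: Change -f to -ves. 'half' becomes 'halves'.

halves


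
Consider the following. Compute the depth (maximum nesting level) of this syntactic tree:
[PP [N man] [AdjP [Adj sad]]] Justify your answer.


Count bracket nesting levels:
'[' at pos 0: depth = 1
'[' at pos 4: depth = 2
'[' at pos 12: depth = 2
'[' at pos 18: depth = 3
Maximum depth reached: 3

3


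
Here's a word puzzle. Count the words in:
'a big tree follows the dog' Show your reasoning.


Split into words: a | big | tree | follows | the | dog = 6 words.

6


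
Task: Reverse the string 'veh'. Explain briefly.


Reverse 'veh' character by character: 'hev'.

hev


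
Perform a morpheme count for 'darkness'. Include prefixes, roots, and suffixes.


Decomposition: dark (root) + -ness (suffix) = 2 morpheme(s)

2 morphemes


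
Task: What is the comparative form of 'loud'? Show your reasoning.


Apply comparative formation (add -er): 'loud' -> 'louder'.

louder


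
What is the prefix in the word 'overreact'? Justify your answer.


The word 'overreact' = 'over' (prefix) + 'react' (root). The prefix is 'over'.

over


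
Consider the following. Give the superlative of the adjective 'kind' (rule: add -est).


Apply superlative formation (add -est): 'kind' -> 'kindest'.

kindest


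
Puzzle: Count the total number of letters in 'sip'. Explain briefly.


Spell out 'sip' and number each letter: s(1), i(2), p(3). Total: 3 letters.

3


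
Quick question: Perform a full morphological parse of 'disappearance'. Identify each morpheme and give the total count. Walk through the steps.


Step 1: Identify prefix: 'dis' (meaning: not/apart)
Step 2: Identify root: 'appear'
Step 3: Identify suffix(es): 'ance'
Decomposition: dis- (prefix: not/apart) + appear (root) + -ance (suffix: state/act)
Total morphemes: 3

3 morphemes (dis- (prefix: not/apart) + appear (root) + -ance (suffix: state/act))


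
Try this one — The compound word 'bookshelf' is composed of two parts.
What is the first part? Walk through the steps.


Split 'bookshelf' into 'book' + 'shelf'. The first part is 'book'.

book


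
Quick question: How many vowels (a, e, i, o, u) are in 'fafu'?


Vowels in 'fafu': a, u = 2 vowels.

2


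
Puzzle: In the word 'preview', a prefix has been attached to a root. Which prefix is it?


The word 'preview' = 'pre' (prefix) + 'view' (root). The prefix is 'pre'.

pre


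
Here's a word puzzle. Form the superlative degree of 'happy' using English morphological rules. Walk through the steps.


Apply superlative formation (consonant + y: change y to i, add -est): 'happy' -> 'happiest'.

happiest


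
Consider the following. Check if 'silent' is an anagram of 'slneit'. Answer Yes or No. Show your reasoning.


Sorted letters of 'silent': 'eilnst'
Sorted letters of 'slneit': 'eilnst'
They match.

Yes


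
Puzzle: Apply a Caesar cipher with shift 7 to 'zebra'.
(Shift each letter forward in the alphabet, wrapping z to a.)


Shift each letter by 7: z -> g, e -> l, b -> i, r -> y, a -> h. Result: 'gliyh'.

gliyh


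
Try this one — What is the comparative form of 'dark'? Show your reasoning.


Apply comparative formation (add -er): 'dark' -> 'darker'.

darker


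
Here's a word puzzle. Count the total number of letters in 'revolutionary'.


Spell out 'revolutionary' and number each letter: r(1), e(2), v(3), o(4), l(5), u(6), t(7), i(8), o(9), n(10), a(11), r(12), y(13). Total: 13 letters.

13


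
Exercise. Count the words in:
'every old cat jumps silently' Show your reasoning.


Split into words: every | old | cat | jumps | silently = 5 words.

5


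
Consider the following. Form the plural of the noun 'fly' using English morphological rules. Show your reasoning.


Apply rule: Change -y to -ies (consonant + y). 'fly' becomes 'flies'.

flies


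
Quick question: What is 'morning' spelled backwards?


Reverse 'morning' character by character: 'gninrom'.

gninrom


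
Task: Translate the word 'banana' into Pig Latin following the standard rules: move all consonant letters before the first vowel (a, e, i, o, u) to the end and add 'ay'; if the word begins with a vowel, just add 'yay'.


'banana': move consonant cluster 'b' to end and add 'ay': 'ananabay'.

ananabay


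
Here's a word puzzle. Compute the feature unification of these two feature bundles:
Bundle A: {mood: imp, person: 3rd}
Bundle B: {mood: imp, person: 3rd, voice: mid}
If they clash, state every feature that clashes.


Compare features:
mood: A=imp vs B=imp -> unified: imp
person: A=3rd vs B=3rd -> unified: 3rd
voice: A=_ vs B=mid -> unified: mid
No clashes found.

Unified: {mood: imp, person: 3rd, voice: mid}


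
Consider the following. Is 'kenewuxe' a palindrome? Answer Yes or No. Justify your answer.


Forward: 'kenewuxe'
Reversed: 'exuwenek'
They differ.

No


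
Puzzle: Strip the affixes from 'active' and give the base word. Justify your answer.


Remove suffix '-ive' from 'active' to get root 'act'.

act


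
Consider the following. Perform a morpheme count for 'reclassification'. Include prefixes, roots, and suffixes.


Decomposition: re- (prefix) + class (root) + -ify (suffix) + -ation (suffix) = 4 morpheme(s)

4 morphemes


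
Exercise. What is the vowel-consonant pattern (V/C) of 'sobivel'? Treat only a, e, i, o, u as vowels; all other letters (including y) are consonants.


Letter mapping: s = C, o = V, b = C, i = V, v = C, e = V, l = C.

CVCVCVC


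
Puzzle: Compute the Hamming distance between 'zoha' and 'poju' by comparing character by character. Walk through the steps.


Alignment:
Position 1: 'z' vs 'p' = DIFFER
Position 2: 'o' vs 'o' = match
Position 3: 'h' vs 'j' = DIFFER
Position 4: 'a' vs 'u' = DIFFER
Total differences: 3

3


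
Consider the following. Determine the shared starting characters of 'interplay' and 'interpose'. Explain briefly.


Compare from the start: 6 characters match: 'interp'. Mismatch at position 7: 'l' vs 'o'.

interp


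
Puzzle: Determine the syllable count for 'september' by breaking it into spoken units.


Break 'september' into syllables: sep-tem-ber -> sep | tem | ber = 3 syllables

3 syllables


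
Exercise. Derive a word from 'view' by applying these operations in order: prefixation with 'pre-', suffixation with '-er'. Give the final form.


Step 1: Add prefix 'pre-' to 'view' = 'preview'
Step 2: Add suffix '-er' to 'preview' = 'previewer'

previewer


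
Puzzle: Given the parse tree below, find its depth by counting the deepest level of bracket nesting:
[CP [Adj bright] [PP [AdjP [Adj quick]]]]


Count bracket nesting levels:
'[' at pos 0: depth = 1
'[' at pos 4: depth = 2
'[' at pos 17: depth = 2
'[' at pos 21: depth = 3
'[' at pos 27: depth = 4
Maximum depth reached: 4

4


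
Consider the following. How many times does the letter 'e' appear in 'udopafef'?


Letter 'e' in 'udopafef': found at position(s) 7 = 1 occurrence(s).

1


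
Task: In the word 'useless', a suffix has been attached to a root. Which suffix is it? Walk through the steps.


The word 'useless' = 'use' (root) + '-less' (suffix). The suffix is '-less'.

less


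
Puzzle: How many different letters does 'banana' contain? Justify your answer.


Unique letters in 'banana': {a, b, n} = 3 distinct letters.

3


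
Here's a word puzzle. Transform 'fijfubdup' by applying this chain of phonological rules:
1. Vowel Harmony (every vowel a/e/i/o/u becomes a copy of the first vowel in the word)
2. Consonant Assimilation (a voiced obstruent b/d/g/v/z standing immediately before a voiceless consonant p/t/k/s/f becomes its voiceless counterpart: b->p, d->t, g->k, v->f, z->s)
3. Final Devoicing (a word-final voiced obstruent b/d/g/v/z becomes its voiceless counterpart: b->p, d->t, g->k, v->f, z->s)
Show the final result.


Starting form: 'fijfubdup'
Rule 1: Vowel Harmony: all vowels become 'i' (matching first vowel). 'fijfubdup' -> 'fijfibdip'
Rule 2: Consonant Assimilation: no voiced obstruent (b/d/g/v/z) stands immediately before a voiceless consonant (p/t/k/s/f). No change.
Rule 3: Final Devoicing: final consonant 'p' is not one of the voiced obstruents b/d/g/v/z. No change.
Final form: 'fijfibdip'

fijfibdip


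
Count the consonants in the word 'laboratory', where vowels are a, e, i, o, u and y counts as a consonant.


Consonants in 'laboratory': l, b, r, t, r, y = 6 consonants.

6


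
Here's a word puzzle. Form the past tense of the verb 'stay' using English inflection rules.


Apply rule: Add -ed. 'stay' becomes 'stayed'.

stayed


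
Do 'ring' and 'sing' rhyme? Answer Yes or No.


Rime (stressed vowel + following sounds) of 'ring': -ing = /ɪŋ/
Rime of 'sing': -ing = /ɪŋ/
/ɪŋ/ and /ɪŋ/ are the same ending sound, so the words rhyme.

Yes


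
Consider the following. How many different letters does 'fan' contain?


Unique letters in 'fan': {a, f, n} = 3 distinct letters.

3


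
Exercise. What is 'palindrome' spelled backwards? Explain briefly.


Reverse 'palindrome' character by character: 'emordnilap'.

emordnilap


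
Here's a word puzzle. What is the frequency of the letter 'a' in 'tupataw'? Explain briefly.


Letter 'a' in 'tupataw': found at position(s) 4, 6 = 2 occurrence(s).

2


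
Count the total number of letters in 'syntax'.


Spell out 'syntax' and number each letter: s(1), y(2), n(3), t(4), a(5), x(6). Total: 6 letters.

6


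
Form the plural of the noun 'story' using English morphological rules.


Apply rule: Change -y to -ies (consonant + y). 'story' becomes 'stories'.

stories


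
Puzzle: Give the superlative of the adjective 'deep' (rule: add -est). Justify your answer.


Apply superlative formation (add -est): 'deep' -> 'deepest'.

deepest


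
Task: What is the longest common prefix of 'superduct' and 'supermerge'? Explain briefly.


Compare from the start: 5 characters match: 'super'. Mismatch at position 6: 'd' vs 'm'.

super


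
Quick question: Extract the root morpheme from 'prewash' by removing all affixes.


Remove prefix 'pre' from 'prewash' to get root 'wash'.

wash


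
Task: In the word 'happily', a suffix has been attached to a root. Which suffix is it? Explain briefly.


The word 'happily' = 'happy' (root) + '-ly' (suffix). The suffix is '-ly'.

ly


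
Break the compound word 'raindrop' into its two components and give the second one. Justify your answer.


Split 'raindrop' into 'rain' + 'drop'. The second part is 'drop'.

drop


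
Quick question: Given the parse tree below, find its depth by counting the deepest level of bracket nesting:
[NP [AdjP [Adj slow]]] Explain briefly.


Count bracket nesting levels:
'[' at pos 0: depth = 1
'[' at pos 4: depth = 2
'[' at pos 10: depth = 3
Maximum depth reached: 3

3


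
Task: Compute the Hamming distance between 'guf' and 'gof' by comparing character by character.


Alignment:
Position 1: 'g' vs 'g' = match
Position 2: 'u' vs 'o' = DIFFER
Position 3: 'f' vs 'f' = match
Total differences: 1

1


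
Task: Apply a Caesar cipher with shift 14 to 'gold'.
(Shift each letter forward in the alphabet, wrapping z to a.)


Shift each letter by 14: g -> u, o -> c, l -> z, d -> r. Result: 'uczr'.

uczr


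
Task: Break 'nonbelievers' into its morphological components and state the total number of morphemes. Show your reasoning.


Step 1: Identify prefix: 'non' (meaning: not)
Step 2: Identify root: 'believe'
Step 3: Identify suffix(es): 'er, s'
Decomposition: non- (prefix: not) + believe (root) + -er (suffix: one who) + -s (plural)
Total morphemes: 4

4 morphemes (non- (prefix: not) + believe (root) + -er (suffix: one who) + -s (plural))


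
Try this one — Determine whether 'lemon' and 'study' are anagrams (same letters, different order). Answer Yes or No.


Sorted letters of 'lemon': 'elmno'
Sorted letters of 'study': 'dstuy'
They do not match.

No


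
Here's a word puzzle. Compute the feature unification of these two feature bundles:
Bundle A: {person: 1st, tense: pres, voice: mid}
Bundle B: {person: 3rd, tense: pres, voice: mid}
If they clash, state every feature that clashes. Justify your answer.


Compare features:
person: A=1st vs B=3rd -> CLASH
tense: A=pres vs B=pres -> unified: pres
voice: A=mid vs B=mid -> unified: mid
Clash detected on feature 'person' (1st vs 3rd); unification fails.

CLASH on 'person' (1st vs 3rd)


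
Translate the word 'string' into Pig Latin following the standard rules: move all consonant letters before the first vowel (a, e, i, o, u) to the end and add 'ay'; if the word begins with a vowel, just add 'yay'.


'string': move consonant cluster 'str' to end and add 'ay': 'ingstray'.

ingstray


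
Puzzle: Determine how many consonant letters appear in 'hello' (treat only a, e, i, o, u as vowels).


Consonants in 'hello': h, l, l = 3 consonants.

3


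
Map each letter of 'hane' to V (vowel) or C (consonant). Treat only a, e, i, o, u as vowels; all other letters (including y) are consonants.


Letter mapping: h = C, a = V, n = C, e = V.

CVCV


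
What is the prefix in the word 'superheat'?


The word 'superheat' = 'super' (prefix) + 'heat' (root). The prefix is 'super'.

super


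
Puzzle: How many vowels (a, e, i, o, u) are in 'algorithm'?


Vowels in 'algorithm': a, o, i = 3 vowels.

3


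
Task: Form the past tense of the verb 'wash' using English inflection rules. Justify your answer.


Apply rule: Add -ed. 'wash' becomes 'washed'.

washed


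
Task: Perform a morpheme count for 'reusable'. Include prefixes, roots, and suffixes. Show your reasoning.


Decomposition: re- (prefix) + use (root) + -able (suffix) = 3 morpheme(s)

3 morphemes


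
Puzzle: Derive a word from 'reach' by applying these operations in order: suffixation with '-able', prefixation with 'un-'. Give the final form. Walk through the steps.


Step 1: Add suffix '-able' to 'reach' = 'reachable'
Step 2: Add prefix 'un-' to 'reachable' = 'unreachable'

unreachable


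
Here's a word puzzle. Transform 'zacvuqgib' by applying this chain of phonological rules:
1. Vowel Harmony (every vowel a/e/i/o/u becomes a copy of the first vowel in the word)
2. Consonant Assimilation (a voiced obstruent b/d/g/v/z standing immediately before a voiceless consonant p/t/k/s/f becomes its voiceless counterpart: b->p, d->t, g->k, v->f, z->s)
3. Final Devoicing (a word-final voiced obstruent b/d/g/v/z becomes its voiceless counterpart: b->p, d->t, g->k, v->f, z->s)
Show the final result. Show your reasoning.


Starting form: 'zacvuqgib'
Rule 1: Vowel Harmony: all vowels become 'a' (matching first vowel). 'zacvuqgib' -> 'zacvaqgab'
Rule 2: Consonant Assimilation: no voiced obstruent (b/d/g/v/z) stands immediately before a voiceless consonant (p/t/k/s/f). No change.
Rule 3: Final Devoicing: word-final voiced obstruent 'b' becomes voiceless 'p'. 'zacvaqgab' -> 'zacvaqgap'
Final form: 'zacvaqgap'

zacvaqgap


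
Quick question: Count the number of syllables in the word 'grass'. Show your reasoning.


Break 'grass' into syllables: grass -> grass = 1 syllable

1 syllable


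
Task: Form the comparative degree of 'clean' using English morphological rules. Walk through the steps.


Apply comparative formation (add -er): 'clean' -> 'cleaner'.

cleaner


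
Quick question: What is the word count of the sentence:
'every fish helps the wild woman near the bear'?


Split into words: every | fish | helps | the | wild | woman | near | the | bear = 9 words.

9


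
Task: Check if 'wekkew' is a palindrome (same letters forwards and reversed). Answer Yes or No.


Forward: 'wekkew'
Reversed: 'wekkew'
They are identical.

Yes


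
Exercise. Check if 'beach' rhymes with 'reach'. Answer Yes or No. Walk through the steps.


Rime (stressed vowel + following sounds) of 'beach': -each = /iːtʃ/
Rime of 'reach': -each = /iːtʃ/
/iːtʃ/ and /iːtʃ/ are the same ending sound, so the words rhyme.

Yes


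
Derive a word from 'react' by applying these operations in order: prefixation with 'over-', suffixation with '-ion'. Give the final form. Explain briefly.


Step 1: Add prefix 'over-' to 'react' = 'overreact'
Step 2: Add suffix '-ion' to 'overreact' = 'overreaction'

overreaction


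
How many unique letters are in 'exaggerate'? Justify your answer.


Unique letters in 'exaggerate': {a, e, g, r, t, x} = 6 distinct letters.

6


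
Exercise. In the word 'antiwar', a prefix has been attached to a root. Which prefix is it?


The word 'antiwar' = 'anti' (prefix) + 'war' (root). The prefix is 'anti'.

anti


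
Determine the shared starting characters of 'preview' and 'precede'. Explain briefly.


Compare from the start: 3 characters match: 'pre'. Mismatch at position 4: 'v' vs 'c'.

pre


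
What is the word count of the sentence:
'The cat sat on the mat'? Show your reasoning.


Split into words: The | cat | sat | on | the | mat = 6 words.

6


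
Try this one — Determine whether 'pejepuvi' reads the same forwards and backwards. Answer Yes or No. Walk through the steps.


Forward: 'pejepuvi'
Reversed: 'ivupejep'
They differ.

No


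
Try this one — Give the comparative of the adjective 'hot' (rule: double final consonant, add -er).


Apply comparative formation (double final consonant, add -er): 'hot' -> 'hotter'.

hotter


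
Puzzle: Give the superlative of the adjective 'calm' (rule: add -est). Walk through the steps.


Apply superlative formation (add -est): 'calm' -> 'calmest'.

calmest


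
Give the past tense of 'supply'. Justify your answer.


Apply rule: Change -y to -ied. 'supply' becomes 'supplied'.

supplied


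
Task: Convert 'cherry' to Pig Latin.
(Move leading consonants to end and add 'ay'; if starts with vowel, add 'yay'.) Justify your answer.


'cherry': move consonant cluster 'ch' to end and add 'ay': 'errychay'.

errychay


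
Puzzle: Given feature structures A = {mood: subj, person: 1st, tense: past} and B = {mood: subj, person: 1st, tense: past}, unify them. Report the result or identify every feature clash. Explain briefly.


Compare features:
mood: A=subj vs B=subj -> unified: subj
person: A=1st vs B=1st -> unified: 1st
tense: A=past vs B=past -> unified: past
No clashes found.

Unified: {mood: subj, person: 1st, tense: past}


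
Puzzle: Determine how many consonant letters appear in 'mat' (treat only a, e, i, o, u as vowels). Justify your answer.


Consonants in 'mat': m, t = 2 consonants.

2


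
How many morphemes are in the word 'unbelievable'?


Decomposition: un- (prefix) + believe (root) + -able (suffix) = 3 morpheme(s)

3 morphemes


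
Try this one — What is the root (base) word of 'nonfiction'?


Remove prefix 'non' from 'nonfiction' to get root 'fiction'.

fiction


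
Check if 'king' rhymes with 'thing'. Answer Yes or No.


Rime (stressed vowel + following sounds) of 'king': -ing = /ɪŋ/
Rime of 'thing': -ing = /ɪŋ/
/ɪŋ/ and /ɪŋ/ are the same ending sound, so the words rhyme.

Yes


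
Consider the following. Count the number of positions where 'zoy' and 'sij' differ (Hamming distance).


Alignment:
Position 1: 'z' vs 's' = DIFFER
Position 2: 'o' vs 'i' = DIFFER
Position 3: 'y' vs 'j' = DIFFER
Total differences: 3

3


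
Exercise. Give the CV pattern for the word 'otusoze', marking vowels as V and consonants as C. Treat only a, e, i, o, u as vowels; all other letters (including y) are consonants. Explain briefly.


Letter mapping: o = V, t = C, u = V, s = C, o = V, z = C, e = V.

VCVCVCV


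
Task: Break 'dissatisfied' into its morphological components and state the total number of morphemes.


Step 1: Identify prefix: 'dis' (meaning: not/apart)
Step 2: Identify root: 'satisfy'
Step 3: Identify suffix(es): 'ed'
Decomposition: dis- (prefix: not/apart) + satisfy (root) + -ed (suffix: past)
Total morphemes: 3

3 morphemes (dis- (prefix: not/apart) + satisfy (root) + -ed (suffix: past))


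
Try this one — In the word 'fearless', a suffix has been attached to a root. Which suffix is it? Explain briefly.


The word 'fearless' = 'fear' (root) + '-less' (suffix). The suffix is '-less'.

less


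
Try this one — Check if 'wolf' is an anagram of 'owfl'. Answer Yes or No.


Sorted letters of 'wolf': 'flow'
Sorted letters of 'owfl': 'flow'
They match.

Yes


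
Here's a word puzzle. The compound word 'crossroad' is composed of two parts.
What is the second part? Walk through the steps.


Split 'crossroad' into 'cross' + 'road'. The second part is 'road'.

road


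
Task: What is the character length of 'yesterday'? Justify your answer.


Spell out 'yesterday' and number each letter: y(1), e(2), s(3), t(4), e(5), r(6), d(7), a(8), y(9). Total: 9 letters.

9


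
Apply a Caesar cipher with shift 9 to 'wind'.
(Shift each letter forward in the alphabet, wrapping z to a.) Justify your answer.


Shift each letter by 9: w -> f, i -> r, n -> w, d -> m. Result: 'frwm'.

frwm


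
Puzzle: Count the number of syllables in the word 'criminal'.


Break 'criminal' into syllables: crim-i-nal -> crim | i | nal = 3 syllables

3 syllables


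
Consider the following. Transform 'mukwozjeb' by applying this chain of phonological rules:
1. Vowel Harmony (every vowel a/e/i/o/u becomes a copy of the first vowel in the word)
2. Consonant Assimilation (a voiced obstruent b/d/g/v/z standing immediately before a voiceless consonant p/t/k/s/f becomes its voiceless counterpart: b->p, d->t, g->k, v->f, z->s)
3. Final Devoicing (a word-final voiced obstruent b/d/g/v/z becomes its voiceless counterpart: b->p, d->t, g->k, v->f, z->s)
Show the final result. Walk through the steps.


Starting form: 'mukwozjeb'
Rule 1: Vowel Harmony: all vowels become 'u' (matching first vowel). 'mukwozjeb' -> 'mukwuzjub'
Rule 2: Consonant Assimilation: no voiced obstruent (b/d/g/v/z) stands immediately before a voiceless consonant (p/t/k/s/f). No change.
Rule 3: Final Devoicing: word-final voiced obstruent 'b' becomes voiceless 'p'. 'mukwuzjub' -> 'mukwuzjup'
Final form: 'mukwuzjup'

mukwuzjup


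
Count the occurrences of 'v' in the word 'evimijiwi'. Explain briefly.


Letter 'v' in 'evimijiwi': found at position(s) 2 = 1 occurrence(s).

1


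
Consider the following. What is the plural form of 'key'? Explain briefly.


Apply rule: Add -s. 'key' becomes 'keys'.

keys
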